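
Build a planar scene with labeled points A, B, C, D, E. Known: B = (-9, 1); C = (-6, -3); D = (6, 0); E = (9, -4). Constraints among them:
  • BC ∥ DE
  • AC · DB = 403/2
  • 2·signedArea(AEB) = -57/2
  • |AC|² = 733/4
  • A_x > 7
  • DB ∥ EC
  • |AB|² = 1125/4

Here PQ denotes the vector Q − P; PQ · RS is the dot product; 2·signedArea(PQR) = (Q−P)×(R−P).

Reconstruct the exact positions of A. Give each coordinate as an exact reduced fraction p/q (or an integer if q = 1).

A = (15/2, -2)

1. A_x = 15/2  [2·signedArea(AEB) = -57/2 ∩ AC · DB = 403/2]
2. A_y = -2  [2·signedArea(AEB) = -57/2 ∩ AC · DB = 403/2]
   → A = (15/2, -2)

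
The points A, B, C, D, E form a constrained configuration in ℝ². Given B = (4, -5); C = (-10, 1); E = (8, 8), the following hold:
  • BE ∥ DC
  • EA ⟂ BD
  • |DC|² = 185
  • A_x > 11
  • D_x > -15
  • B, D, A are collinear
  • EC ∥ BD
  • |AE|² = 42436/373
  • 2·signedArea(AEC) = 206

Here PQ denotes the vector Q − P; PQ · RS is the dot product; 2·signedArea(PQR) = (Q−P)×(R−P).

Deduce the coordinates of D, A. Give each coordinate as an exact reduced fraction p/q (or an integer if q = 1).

A = (4426/373, -724/373)
D = (-14, -12)

1. D_x = -14  [BE ∥ DC ∩ EC ∥ BD]
2. D_y = -12  [BE ∥ DC ∩ EC ∥ BD]
   → D = (-14, -12)
3. A_x = 4426/373  [B, D, A are collinear ∩ EA ⟂ BD]
4. A_y = -724/373  [B, D, A are collinear ∩ EA ⟂ BD]
   → A = (4426/373, -724/373)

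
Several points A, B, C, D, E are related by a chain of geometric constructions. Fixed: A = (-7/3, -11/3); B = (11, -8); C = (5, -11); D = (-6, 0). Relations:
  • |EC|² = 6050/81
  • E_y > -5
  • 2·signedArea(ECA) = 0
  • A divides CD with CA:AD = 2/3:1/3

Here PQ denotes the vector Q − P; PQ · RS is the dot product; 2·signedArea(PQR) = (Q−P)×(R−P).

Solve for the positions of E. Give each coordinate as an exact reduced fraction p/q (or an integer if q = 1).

1. E_x = -10/9  [line -22/3·x + -22/3·y + -44 = 0 ∩ |EC|² = 6050/81]
2. E_y = -44/9  [line -22/3·x + -22/3·y + -44 = 0 ∩ |EC|² = 6050/81]
   → E = (-10/9, -44/9)

E = (-10/9, -44/9)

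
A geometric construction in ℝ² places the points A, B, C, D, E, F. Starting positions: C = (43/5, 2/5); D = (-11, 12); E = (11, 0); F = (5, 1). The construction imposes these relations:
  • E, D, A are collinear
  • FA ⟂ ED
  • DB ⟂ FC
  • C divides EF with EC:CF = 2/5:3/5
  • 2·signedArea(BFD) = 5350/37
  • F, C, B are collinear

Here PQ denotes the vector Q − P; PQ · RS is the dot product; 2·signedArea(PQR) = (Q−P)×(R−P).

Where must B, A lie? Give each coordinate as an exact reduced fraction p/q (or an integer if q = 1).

1. B_x = -457/37  [F, C, B are collinear ∩ DB ⟂ FC]
2. B_y = 144/37  [F, C, B are collinear ∩ DB ⟂ FC]
   → B = (-457/37, 144/37)
3. A_x = 935/157  [E, D, A are collinear ∩ FA ⟂ ED]
4. A_y = 432/157  [E, D, A are collinear ∩ FA ⟂ ED]
   → A = (935/157, 432/157)

A = (935/157, 432/157)
B = (-457/37, 144/37)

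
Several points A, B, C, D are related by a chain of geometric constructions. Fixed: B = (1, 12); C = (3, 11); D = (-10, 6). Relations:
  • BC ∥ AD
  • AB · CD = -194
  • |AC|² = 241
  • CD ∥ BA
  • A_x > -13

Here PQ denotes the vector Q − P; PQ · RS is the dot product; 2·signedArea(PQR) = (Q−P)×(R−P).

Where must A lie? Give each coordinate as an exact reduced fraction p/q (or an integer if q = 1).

A = (-12, 7)

1. A_x = -12  [BC ∥ AD ∩ CD ∥ BA]
2. A_y = 7  [BC ∥ AD ∩ CD ∥ BA]
   → A = (-12, 7)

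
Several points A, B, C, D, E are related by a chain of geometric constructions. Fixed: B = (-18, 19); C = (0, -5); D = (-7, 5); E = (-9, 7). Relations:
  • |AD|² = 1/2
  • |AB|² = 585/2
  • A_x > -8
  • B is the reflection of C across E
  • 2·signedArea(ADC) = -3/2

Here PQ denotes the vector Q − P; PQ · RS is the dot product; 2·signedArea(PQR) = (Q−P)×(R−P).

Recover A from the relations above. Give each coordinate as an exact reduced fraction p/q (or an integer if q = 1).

A = (-15/2, 11/2)

1. A_x = -15/2  [line 10·x + 7·y + 73/2 = 0 ∩ |AB|² = 585/2]
2. A_y = 11/2  [line 10·x + 7·y + 73/2 = 0 ∩ |AB|² = 585/2]
   → A = (-15/2, 11/2)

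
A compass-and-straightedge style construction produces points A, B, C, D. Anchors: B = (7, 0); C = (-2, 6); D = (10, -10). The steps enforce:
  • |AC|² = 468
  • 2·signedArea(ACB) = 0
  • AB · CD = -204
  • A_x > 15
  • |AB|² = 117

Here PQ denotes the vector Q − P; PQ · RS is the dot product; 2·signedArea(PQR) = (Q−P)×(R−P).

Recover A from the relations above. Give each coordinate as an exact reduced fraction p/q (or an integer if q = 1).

A = (16, -6)

1. A_x = 16  [2·signedArea(ACB) = 0 ∩ AB · CD = -204]
2. A_y = -6  [2·signedArea(ACB) = 0 ∩ AB · CD = -204]
   → A = (16, -6)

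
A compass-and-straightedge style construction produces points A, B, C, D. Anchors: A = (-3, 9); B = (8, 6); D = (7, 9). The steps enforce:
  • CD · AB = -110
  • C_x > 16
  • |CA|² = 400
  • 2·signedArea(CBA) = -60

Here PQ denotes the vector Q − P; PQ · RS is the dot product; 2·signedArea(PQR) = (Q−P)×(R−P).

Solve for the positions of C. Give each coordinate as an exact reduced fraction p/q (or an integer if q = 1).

C = (17, 9)

1. C_x = 17  [2·signedArea(CBA) = -60 ∩ CD · AB = -110]
2. C_y = 9  [2·signedArea(CBA) = -60 ∩ CD · AB = -110]
   → C = (17, 9)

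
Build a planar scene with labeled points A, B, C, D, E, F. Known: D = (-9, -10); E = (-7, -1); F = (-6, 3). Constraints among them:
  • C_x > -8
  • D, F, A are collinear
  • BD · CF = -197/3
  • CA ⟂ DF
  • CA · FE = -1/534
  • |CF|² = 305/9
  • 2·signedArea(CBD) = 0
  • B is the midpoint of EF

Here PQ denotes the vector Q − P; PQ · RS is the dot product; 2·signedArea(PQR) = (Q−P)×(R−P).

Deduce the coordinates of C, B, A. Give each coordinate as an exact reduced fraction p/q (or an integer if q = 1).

A = (-1301/178, -1427/534)
B = (-13/2, 1)
C = (-22/3, -8/3)

1. B_x = -13/2  [B is the midpoint of EF]
2. B_y = 1  [B is the midpoint of EF]
   → B = (-13/2, 1)
3. C_x = -22/3  [2·signedArea(CBD) = 0 ∩ BD · CF = -197/3]
4. C_y = -8/3  [2·signedArea(CBD) = 0 ∩ BD · CF = -197/3]
   → C = (-22/3, -8/3)
5. A_x = -1301/178  [D, F, A are collinear ∩ CA ⟂ DF]
6. A_y = -1427/534  [D, F, A are collinear ∩ CA ⟂ DF]
   → A = (-1301/178, -1427/534)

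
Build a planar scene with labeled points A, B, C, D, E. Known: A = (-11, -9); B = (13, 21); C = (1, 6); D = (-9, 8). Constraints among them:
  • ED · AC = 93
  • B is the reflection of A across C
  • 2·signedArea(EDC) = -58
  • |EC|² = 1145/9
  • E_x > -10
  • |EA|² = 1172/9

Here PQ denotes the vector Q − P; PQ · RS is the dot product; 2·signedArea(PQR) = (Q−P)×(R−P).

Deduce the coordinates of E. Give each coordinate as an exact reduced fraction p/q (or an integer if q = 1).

E = (-29/3, 7/3)

1. E_x = -29/3  [ED · AC = 93 ∩ 2·signedArea(EDC) = -58]
2. E_y = 7/3  [ED · AC = 93 ∩ 2·signedArea(EDC) = -58]
   → E = (-29/3, 7/3)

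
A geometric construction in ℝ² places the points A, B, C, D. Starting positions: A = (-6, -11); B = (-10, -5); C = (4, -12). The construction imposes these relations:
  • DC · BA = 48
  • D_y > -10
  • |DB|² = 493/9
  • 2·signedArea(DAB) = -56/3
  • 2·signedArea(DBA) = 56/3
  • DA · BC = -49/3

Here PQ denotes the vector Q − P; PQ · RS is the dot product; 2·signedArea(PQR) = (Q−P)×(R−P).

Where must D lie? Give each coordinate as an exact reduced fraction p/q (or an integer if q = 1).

1. D_x = -4  [2·signedArea(DAB) = -56/3 ∩ DA · BC = -49/3]
2. D_y = -28/3  [2·signedArea(DAB) = -56/3 ∩ DA · BC = -49/3]
   → D = (-4, -28/3)

D = (-4, -28/3)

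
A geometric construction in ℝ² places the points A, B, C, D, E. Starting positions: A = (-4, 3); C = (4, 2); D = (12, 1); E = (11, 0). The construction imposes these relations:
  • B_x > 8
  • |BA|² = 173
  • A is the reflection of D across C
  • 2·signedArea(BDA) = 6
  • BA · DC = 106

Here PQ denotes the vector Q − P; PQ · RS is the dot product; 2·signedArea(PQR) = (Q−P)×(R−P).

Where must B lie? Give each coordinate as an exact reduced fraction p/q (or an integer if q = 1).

B = (9, 1)

1. B_x = 9  [2·signedArea(BDA) = 6 ∩ BA · DC = 106]
2. B_y = 1  [2·signedArea(BDA) = 6 ∩ BA · DC = 106]
   → B = (9, 1)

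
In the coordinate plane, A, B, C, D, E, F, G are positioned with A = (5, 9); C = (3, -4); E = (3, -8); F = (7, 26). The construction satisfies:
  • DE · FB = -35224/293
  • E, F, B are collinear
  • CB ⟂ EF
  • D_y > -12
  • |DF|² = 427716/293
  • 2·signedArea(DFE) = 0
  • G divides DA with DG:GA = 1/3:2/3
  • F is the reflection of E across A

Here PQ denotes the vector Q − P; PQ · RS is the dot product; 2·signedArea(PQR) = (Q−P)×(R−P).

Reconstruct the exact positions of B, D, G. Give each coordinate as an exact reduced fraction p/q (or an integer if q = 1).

B = (1015/293, -1188/293)
D = (743/293, -3500/293)
G = (2951/879, -4363/879)

1. B_x = 1015/293  [E, F, B are collinear ∩ CB ⟂ EF]
2. B_y = -1188/293  [E, F, B are collinear ∩ CB ⟂ EF]
   → B = (1015/293, -1188/293)
3. D_x = 743/293  [2·signedArea(DFE) = 0 ∩ DE · FB = -35224/293]
4. D_y = -3500/293  [2·signedArea(DFE) = 0 ∩ DE · FB = -35224/293]
   → D = (743/293, -3500/293)
5. G_x = 2951/879  [G divides DA with DG:GA = 1/3:2/3]
6. G_y = -4363/879  [G divides DA with DG:GA = 1/3:2/3]
   → G = (2951/879, -4363/879)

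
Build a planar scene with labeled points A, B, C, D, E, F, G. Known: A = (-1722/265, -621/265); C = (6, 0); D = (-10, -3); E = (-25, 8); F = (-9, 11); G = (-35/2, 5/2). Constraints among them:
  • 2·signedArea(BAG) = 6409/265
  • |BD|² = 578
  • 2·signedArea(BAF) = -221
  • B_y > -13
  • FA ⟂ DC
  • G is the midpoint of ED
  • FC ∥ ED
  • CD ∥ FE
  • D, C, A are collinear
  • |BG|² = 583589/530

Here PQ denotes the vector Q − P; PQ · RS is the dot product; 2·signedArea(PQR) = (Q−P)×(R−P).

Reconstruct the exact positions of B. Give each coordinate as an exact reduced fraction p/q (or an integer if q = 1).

B = (3181/265, -3362/265)

1. B_x = 3181/265  [2·signedArea(BAG) = 6409/265 ∩ 2·signedArea(BAF) = -221]
2. B_y = -3362/265  [2·signedArea(BAG) = 6409/265 ∩ 2·signedArea(BAF) = -221]
   → B = (3181/265, -3362/265)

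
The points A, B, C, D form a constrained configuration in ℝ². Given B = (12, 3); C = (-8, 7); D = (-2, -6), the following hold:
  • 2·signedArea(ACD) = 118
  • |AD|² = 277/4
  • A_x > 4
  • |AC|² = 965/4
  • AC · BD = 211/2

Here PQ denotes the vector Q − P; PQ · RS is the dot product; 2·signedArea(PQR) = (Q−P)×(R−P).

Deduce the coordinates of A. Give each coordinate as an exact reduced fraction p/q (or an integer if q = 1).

A = (5, -3/2)

1. A_x = 5  [2·signedArea(ACD) = 118 ∩ AC · BD = 211/2]
2. A_y = -3/2  [2·signedArea(ACD) = 118 ∩ AC · BD = 211/2]
   → A = (5, -3/2)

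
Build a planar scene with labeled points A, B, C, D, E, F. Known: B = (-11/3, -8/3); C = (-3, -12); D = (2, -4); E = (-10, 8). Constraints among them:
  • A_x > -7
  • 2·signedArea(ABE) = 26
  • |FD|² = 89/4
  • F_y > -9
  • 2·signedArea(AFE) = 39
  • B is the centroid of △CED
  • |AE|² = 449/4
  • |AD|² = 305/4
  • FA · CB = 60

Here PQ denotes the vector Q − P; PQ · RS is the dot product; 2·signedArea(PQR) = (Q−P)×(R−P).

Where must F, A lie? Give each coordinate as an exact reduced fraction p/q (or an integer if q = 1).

A = (-13/2, -2)
F = (-1/2, -8)

1. A_x = -13/2  [line -32/3·x + -19/3·y + -82 = 0 ∩ |AE|² = 449/4]
2. A_y = -2  [line -32/3·x + -19/3·y + -82 = 0 ∩ |AE|² = 449/4]
   → A = (-13/2, -2)
3. F_x = -1/2  [FA · CB = 60 ∩ 2·signedArea(AFE) = 39]
4. F_y = -8  [FA · CB = 60 ∩ 2·signedArea(AFE) = 39]
   → F = (-1/2, -8)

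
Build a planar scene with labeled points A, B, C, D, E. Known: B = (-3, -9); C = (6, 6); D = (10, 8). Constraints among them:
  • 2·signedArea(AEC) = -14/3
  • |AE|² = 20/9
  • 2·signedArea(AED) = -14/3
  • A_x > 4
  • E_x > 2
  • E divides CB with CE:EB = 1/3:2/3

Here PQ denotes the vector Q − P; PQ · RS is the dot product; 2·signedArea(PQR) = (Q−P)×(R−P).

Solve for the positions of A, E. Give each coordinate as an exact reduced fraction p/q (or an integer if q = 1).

A = (13/3, 5/3)
E = (3, 1)

1. E_x = 3  [E divides CB with CE:EB = 1/3:2/3]
2. E_y = 1  [E divides CB with CE:EB = 1/3:2/3]
   → E = (3, 1)
3. A_x = 13/3  [2·signedArea(AEC) = -14/3 ∩ 2·signedArea(AED) = -14/3]
4. A_y = 5/3  [2·signedArea(AEC) = -14/3 ∩ 2·signedArea(AED) = -14/3]
   → A = (13/3, 5/3)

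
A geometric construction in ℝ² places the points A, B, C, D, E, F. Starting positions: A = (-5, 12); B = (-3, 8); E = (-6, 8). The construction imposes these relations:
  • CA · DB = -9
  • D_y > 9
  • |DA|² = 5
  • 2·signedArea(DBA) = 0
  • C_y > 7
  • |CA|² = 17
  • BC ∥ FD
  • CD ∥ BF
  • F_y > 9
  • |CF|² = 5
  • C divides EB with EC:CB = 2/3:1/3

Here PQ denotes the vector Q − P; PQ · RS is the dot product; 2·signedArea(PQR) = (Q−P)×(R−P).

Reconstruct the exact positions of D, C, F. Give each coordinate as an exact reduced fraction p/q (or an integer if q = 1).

C = (-4, 8)
D = (-4, 10)
F = (-3, 10)

1. C_x = -4  [C divides EB with EC:CB = 2/3:1/3]
2. C_y = 8  [C divides EB with EC:CB = 2/3:1/3]
   → C = (-4, 8)
3. D_x = -4  [2·signedArea(DBA) = 0 ∩ CA · DB = -9]
4. D_y = 10  [2·signedArea(DBA) = 0 ∩ CA · DB = -9]
   → D = (-4, 10)
5. F_x = -3  [BC ∥ FD ∩ CD ∥ BF]
6. F_y = 10  [BC ∥ FD ∩ CD ∥ BF]
   → F = (-3, 10)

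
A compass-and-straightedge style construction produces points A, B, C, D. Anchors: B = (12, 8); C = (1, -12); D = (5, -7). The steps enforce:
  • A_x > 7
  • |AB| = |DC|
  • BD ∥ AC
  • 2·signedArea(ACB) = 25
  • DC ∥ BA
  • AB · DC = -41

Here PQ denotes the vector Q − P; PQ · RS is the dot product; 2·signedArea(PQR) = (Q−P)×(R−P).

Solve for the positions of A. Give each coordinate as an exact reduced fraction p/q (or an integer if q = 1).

1. A_x = 8  [BD ∥ AC ∩ DC ∥ BA]
2. A_y = 3  [BD ∥ AC ∩ DC ∥ BA]
   → A = (8, 3)

A = (8, 3)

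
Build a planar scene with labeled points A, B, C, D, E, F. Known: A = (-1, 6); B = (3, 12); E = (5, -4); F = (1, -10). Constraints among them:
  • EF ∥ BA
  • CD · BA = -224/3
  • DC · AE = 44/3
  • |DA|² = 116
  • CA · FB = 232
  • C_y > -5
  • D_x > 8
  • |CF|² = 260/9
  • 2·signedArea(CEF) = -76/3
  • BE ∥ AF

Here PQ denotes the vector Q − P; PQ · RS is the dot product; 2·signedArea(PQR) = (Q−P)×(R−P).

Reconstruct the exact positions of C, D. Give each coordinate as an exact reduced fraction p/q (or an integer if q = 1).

C = (1/3, -14/3)
D = (9, 2)

1. C_x = 1/3  [2·signedArea(CEF) = -76/3 ∩ CA · FB = 232]
2. C_y = -14/3  [2·signedArea(CEF) = -76/3 ∩ CA · FB = 232]
   → C = (1/3, -14/3)
3. D_x = 9  [CD · BA = -224/3 ∩ DC · AE = 44/3]
4. D_y = 2  [CD · BA = -224/3 ∩ DC · AE = 44/3]
   → D = (9, 2)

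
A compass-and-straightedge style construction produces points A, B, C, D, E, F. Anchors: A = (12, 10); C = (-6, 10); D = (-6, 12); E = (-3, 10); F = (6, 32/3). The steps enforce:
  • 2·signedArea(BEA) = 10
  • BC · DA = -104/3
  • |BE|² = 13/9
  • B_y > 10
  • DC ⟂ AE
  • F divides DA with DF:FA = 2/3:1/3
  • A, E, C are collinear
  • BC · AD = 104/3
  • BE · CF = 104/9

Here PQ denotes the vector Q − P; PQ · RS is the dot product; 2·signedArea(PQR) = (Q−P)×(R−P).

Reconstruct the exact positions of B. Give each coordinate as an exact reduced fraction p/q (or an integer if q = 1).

B = (-4, 32/3)

1. B_x = -4  [BC · AD = 104/3 ∩ 2·signedArea(BEA) = 10]
2. B_y = 32/3  [BC · AD = 104/3 ∩ 2·signedArea(BEA) = 10]
   → B = (-4, 32/3)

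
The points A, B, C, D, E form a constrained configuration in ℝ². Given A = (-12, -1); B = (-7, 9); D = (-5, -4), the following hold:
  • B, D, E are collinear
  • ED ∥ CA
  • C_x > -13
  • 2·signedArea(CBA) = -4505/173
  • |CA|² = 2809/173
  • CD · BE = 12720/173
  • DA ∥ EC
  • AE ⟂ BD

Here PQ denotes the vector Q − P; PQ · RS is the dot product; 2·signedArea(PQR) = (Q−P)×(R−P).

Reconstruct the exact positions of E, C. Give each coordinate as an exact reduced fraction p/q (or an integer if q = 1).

C = (-2182/173, 516/173)
E = (-971/173, -3/173)

1. E_x = -971/173  [B, D, E are collinear ∩ AE ⟂ BD]
2. E_y = -3/173  [B, D, E are collinear ∩ AE ⟂ BD]
   → E = (-971/173, -3/173)
3. C_x = -2182/173  [ED ∥ CA ∩ DA ∥ EC]
4. C_y = 516/173  [ED ∥ CA ∩ DA ∥ EC]
   → C = (-2182/173, 516/173)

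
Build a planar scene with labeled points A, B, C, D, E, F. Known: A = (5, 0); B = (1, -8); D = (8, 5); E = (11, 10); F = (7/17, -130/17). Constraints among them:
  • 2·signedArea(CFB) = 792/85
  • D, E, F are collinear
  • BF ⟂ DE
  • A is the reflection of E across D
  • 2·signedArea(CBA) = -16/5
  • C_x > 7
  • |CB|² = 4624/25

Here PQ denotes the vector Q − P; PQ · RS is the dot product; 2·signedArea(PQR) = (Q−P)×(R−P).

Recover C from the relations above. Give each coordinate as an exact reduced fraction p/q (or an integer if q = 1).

1. C_x = 37/5  [2·signedArea(CBA) = -16/5 ∩ 2·signedArea(CFB) = 792/85]
2. C_y = 4  [2·signedArea(CBA) = -16/5 ∩ 2·signedArea(CFB) = 792/85]
   → C = (37/5, 4)

C = (37/5, 4)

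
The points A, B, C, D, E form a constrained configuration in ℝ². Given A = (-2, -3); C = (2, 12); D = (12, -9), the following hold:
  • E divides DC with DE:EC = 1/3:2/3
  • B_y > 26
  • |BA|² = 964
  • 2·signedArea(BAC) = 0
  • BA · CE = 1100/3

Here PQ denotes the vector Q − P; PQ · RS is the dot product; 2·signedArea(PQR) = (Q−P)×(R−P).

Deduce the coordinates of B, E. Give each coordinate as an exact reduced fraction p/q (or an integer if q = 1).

1. B_x = 6  [line -15·x + 4·y + -18 = 0 ∩ |BA|² = 964]
2. B_y = 27  [line -15·x + 4·y + -18 = 0 ∩ |BA|² = 964]
   → B = (6, 27)
3. E_x = 26/3  [E divides DC with DE:EC = 1/3:2/3]
4. E_y = -2  [E divides DC with DE:EC = 1/3:2/3]
   → E = (26/3, -2)

B = (6, 27)
E = (26/3, -2)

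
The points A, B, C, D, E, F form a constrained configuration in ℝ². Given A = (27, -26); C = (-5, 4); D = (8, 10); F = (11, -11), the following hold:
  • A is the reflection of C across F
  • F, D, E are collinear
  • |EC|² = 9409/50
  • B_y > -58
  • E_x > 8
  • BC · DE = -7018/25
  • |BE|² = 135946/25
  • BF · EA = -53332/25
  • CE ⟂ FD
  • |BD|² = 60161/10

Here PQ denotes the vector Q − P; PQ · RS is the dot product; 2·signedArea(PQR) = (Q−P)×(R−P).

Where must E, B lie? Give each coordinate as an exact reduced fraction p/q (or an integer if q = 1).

1. E_x = 429/50  [F, D, E are collinear ∩ CE ⟂ FD]
2. E_y = 297/50  [F, D, E are collinear ∩ CE ⟂ FD]
   → E = (429/50, 297/50)
3. B_x = 2271/50  [BC · DE = -7018/25 ∩ BF · EA = -53332/25]
4. B_y = -2897/50  [BC · DE = -7018/25 ∩ BF · EA = -53332/25]
   → B = (2271/50, -2897/50)

B = (2271/50, -2897/50)
E = (429/50, 297/50)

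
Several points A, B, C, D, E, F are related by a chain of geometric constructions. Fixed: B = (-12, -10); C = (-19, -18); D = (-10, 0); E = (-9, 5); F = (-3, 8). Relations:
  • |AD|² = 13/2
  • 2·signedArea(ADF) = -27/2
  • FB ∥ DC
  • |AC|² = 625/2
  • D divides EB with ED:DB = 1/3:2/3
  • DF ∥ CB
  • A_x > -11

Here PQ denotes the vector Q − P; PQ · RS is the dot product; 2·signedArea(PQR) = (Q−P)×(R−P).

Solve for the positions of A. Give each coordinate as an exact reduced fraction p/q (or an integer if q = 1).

A = (-21/2, -5/2)

1. A_x = -21/2  [line -8·x + 7·y + -133/2 = 0 ∩ |AC|² = 625/2]
2. A_y = -5/2  [line -8·x + 7·y + -133/2 = 0 ∩ |AC|² = 625/2]
   → A = (-21/2, -5/2)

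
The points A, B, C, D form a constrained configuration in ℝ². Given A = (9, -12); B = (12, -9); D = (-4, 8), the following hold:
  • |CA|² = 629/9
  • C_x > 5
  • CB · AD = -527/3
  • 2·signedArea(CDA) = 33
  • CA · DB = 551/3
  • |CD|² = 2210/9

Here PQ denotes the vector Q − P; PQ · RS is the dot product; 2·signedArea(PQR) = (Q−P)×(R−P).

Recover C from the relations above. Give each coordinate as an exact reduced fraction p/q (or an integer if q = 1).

1. C_x = 17/3  [CB · AD = -527/3 ∩ 2·signedArea(CDA) = 33]
2. C_y = -13/3  [CB · AD = -527/3 ∩ 2·signedArea(CDA) = 33]
   → C = (17/3, -13/3)

C = (17/3, -13/3)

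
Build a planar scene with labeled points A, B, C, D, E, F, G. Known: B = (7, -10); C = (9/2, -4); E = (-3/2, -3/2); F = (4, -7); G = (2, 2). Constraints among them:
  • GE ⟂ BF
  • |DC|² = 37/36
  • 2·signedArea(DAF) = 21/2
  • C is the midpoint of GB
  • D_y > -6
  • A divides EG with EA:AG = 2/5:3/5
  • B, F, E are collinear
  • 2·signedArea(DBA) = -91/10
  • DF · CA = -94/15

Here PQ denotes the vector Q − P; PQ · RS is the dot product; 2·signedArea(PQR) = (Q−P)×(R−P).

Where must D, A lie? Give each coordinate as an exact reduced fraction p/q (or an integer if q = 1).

1. A_x = -1/10  [A divides EG with EA:AG = 2/5:3/5]
2. A_y = -1/10  [A divides EG with EA:AG = 2/5:3/5]
   → A = (-1/10, -1/10)
3. D_x = 13/3  [2·signedArea(DBA) = -91/10 ∩ 2·signedArea(DAF) = 21/2]
4. D_y = -5  [2·signedArea(DBA) = -91/10 ∩ 2·signedArea(DAF) = 21/2]
   → D = (13/3, -5)

A = (-1/10, -1/10)
D = (13/3, -5)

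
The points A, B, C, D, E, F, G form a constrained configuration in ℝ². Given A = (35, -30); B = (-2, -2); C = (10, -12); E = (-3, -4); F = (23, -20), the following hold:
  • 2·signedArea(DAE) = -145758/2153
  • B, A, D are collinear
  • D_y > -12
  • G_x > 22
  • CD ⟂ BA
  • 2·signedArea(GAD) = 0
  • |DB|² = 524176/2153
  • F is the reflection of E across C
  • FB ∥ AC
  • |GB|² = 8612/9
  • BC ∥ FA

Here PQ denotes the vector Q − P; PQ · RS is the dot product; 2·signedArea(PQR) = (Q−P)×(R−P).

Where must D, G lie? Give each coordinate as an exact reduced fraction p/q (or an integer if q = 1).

D = (22482/2153, -24578/2153)
G = (68/3, -62/3)

1. D_x = 22482/2153  [B, A, D are collinear ∩ CD ⟂ BA]
2. D_y = -24578/2153  [B, A, D are collinear ∩ CD ⟂ BA]
   → D = (22482/2153, -24578/2153)
3. G_x = 68/3  [line -40012/2153·x + -52873/2153·y + -185770/2153 = 0 ∩ |GB|² = 8612/9]
4. G_y = -62/3  [line -40012/2153·x + -52873/2153·y + -185770/2153 = 0 ∩ |GB|² = 8612/9]
   → G = (68/3, -62/3)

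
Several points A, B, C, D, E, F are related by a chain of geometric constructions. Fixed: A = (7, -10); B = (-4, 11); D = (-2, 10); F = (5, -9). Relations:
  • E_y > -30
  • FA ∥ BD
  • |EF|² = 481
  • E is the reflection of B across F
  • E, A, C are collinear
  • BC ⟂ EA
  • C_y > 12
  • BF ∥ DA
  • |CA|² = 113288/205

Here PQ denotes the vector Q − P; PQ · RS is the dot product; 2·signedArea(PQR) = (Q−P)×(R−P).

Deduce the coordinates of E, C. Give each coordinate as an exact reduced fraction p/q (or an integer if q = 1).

C = (-231/205, 2472/205)
E = (14, -29)

1. E_x = 14  [E is the reflection of B across F]
2. E_y = -29  [E is the reflection of B across F]
   → E = (14, -29)
3. C_x = -231/205  [E, A, C are collinear ∩ BC ⟂ EA]
4. C_y = 2472/205  [E, A, C are collinear ∩ BC ⟂ EA]
   → C = (-231/205, 2472/205)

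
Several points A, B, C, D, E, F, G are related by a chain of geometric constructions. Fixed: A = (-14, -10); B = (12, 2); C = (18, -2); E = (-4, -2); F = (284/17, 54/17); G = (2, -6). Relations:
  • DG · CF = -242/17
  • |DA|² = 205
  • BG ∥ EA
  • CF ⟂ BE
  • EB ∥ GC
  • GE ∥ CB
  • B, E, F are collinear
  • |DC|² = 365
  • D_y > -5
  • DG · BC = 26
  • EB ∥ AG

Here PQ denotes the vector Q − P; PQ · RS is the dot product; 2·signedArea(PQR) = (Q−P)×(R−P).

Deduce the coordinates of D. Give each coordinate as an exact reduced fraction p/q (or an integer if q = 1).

D = (-1, -4)

1. D_x = -1  [DG · CF = -242/17 ∩ DG · BC = 26]
2. D_y = -4  [DG · CF = -242/17 ∩ DG · BC = 26]
   → D = (-1, -4)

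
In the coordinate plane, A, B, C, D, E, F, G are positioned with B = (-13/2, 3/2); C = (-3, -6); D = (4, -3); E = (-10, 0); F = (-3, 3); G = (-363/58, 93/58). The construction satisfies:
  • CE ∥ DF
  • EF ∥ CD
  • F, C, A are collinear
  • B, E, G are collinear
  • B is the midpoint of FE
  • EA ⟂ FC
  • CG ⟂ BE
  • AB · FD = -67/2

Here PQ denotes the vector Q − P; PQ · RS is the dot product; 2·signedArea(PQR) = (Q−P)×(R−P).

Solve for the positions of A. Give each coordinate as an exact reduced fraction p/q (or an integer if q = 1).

A = (-3, 0)

1. A_x = -3  [F, C, A are collinear ∩ EA ⟂ FC]
2. A_y = 0  [F, C, A are collinear ∩ EA ⟂ FC]
   → A = (-3, 0)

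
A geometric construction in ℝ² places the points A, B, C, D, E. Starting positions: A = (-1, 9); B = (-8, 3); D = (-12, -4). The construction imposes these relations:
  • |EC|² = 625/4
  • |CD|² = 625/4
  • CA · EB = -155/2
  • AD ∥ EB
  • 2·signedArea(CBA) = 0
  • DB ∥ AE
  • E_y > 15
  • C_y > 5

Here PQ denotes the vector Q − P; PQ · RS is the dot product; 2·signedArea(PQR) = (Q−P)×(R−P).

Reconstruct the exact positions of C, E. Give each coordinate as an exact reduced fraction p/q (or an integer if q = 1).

1. C_x = -9/2  [line -6·x + 7·y + -69 = 0 ∩ |CD|² = 625/4]
2. C_y = 6  [line -6·x + 7·y + -69 = 0 ∩ |CD|² = 625/4]
   → C = (-9/2, 6)
3. E_x = 3  [AD ∥ EB ∩ DB ∥ AE]
4. E_y = 16  [AD ∥ EB ∩ DB ∥ AE]
   → E = (3, 16)

C = (-9/2, 6)
E = (3, 16)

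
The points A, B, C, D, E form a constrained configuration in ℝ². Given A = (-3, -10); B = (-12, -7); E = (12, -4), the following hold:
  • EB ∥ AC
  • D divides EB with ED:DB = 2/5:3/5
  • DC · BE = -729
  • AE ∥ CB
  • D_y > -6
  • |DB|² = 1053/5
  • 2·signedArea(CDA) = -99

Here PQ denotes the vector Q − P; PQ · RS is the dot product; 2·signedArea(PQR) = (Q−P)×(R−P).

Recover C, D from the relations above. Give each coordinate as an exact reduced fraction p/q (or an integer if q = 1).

C = (-27, -13)
D = (12/5, -26/5)

1. C_x = -27  [AE ∥ CB ∩ EB ∥ AC]
2. C_y = -13  [AE ∥ CB ∩ EB ∥ AC]
   → C = (-27, -13)
3. D_x = 12/5  [D divides EB with ED:DB = 2/5:3/5]
4. D_y = -26/5  [D divides EB with ED:DB = 2/5:3/5]
   → D = (12/5, -26/5)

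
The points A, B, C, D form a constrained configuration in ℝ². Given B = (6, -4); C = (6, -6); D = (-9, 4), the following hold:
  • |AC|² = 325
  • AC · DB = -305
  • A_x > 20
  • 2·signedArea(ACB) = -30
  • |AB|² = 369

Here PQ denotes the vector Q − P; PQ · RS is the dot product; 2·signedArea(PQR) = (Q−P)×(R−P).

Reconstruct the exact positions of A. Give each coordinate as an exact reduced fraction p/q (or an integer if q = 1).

1. A_x = 21  [2·signedArea(ACB) = -30 ∩ AC · DB = -305]
2. A_y = -16  [2·signedArea(ACB) = -30 ∩ AC · DB = -305]
   → A = (21, -16)

A = (21, -16)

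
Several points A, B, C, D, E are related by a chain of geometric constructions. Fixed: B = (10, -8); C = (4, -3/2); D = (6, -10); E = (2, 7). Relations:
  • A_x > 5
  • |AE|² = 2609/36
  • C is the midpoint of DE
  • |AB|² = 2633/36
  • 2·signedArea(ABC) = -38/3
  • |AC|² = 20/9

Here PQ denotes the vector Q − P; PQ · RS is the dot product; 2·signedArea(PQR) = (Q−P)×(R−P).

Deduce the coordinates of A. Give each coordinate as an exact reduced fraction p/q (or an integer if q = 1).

A = (16/3, -5/6)

1. A_x = 16/3  [line -13/2·x + -6·y + 89/3 = 0 ∩ |AE|² = 2609/36]
2. A_y = -5/6  [line -13/2·x + -6·y + 89/3 = 0 ∩ |AE|² = 2609/36]
   → A = (16/3, -5/6)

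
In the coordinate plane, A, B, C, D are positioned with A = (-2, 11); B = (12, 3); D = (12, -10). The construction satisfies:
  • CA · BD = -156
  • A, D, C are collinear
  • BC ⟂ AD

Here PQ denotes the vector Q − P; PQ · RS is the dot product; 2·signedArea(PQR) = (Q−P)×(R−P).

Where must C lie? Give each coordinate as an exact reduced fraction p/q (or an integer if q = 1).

C = (6, -1)

1. C_x = 6  [A, D, C are collinear ∩ BC ⟂ AD]
2. C_y = -1  [A, D, C are collinear ∩ BC ⟂ AD]
   → C = (6, -1)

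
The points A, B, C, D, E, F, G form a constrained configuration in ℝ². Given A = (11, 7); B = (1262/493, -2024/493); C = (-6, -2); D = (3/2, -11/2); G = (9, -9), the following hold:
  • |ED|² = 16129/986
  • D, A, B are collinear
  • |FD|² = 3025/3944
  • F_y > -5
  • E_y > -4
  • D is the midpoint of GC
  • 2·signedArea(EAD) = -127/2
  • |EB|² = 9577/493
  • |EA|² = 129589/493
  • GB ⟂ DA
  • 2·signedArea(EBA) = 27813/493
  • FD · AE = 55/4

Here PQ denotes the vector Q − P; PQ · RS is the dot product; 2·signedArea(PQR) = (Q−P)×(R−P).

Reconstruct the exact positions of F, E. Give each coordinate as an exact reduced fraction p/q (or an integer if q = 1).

1. E_x = -848/493  [line 25/2·x + -19/2·y + -15/2 = 0 ∩ |ED|² = 16129/986]
2. E_y = -1505/493  [line 25/2·x + -19/2·y + -15/2 = 0 ∩ |ED|² = 16129/986]
   → E = (-848/493, -1505/493)
3. F_x = 4003/1972  [line 6271/493·x + 4956/493·y + 44291/1972 = 0 ∩ |FD|² = 3025/3944]
4. F_y = -9471/1972  [line 6271/493·x + 4956/493·y + 44291/1972 = 0 ∩ |FD|² = 3025/3944]
   → F = (4003/1972, -9471/1972)

E = (-848/493, -1505/493)
F = (4003/1972, -9471/1972)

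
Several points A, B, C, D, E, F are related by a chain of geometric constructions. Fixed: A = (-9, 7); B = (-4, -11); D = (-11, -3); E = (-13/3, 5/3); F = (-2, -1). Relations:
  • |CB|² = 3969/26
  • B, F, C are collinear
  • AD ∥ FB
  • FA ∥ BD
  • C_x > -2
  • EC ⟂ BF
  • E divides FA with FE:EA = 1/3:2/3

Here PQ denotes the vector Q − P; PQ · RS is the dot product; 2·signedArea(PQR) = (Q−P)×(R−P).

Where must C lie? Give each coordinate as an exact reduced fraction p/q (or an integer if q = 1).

C = (-41/26, 29/26)

1. C_x = -41/26  [B, F, C are collinear ∩ EC ⟂ BF]
2. C_y = 29/26  [B, F, C are collinear ∩ EC ⟂ BF]
   → C = (-41/26, 29/26)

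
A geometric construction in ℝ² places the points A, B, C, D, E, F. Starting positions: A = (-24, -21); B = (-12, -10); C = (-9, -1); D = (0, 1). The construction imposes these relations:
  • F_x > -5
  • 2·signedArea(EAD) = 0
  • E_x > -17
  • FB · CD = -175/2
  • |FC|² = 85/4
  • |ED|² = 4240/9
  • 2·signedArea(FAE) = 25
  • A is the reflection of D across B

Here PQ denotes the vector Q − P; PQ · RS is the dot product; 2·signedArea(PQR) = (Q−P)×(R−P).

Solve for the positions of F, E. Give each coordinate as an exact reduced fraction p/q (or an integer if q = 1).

E = (-16, -41/3)
F = (-9/2, 0)

1. F_x = -9/2  [line -9·x + -2·y + -81/2 = 0 ∩ |FC|² = 85/4]
2. F_y = 0  [line -9·x + -2·y + -81/2 = 0 ∩ |FC|² = 85/4]
   → F = (-9/2, 0)
3. E_x = -16  [2·signedArea(FAE) = 25 ∩ 2·signedArea(EAD) = 0]
4. E_y = -41/3  [2·signedArea(FAE) = 25 ∩ 2·signedArea(EAD) = 0]
   → E = (-16, -41/3)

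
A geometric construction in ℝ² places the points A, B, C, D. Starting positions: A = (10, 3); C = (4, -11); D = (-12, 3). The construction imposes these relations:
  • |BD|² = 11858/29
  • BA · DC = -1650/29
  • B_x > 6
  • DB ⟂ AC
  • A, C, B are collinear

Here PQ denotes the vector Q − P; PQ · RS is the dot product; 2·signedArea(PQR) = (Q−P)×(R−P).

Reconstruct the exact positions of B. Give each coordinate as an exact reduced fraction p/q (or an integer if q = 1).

B = (191/29, -144/29)

1. B_x = 191/29  [A, C, B are collinear ∩ DB ⟂ AC]
2. B_y = -144/29  [A, C, B are collinear ∩ DB ⟂ AC]
   → B = (191/29, -144/29)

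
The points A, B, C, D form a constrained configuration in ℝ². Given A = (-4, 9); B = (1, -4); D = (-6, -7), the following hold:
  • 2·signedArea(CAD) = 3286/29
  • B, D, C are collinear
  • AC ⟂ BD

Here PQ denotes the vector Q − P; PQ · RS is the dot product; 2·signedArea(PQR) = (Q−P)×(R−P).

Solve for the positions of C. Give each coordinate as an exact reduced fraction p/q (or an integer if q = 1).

C = (43/29, -110/29)

1. C_x = 43/29  [B, D, C are collinear ∩ AC ⟂ BD]
2. C_y = -110/29  [B, D, C are collinear ∩ AC ⟂ BD]
   → C = (43/29, -110/29)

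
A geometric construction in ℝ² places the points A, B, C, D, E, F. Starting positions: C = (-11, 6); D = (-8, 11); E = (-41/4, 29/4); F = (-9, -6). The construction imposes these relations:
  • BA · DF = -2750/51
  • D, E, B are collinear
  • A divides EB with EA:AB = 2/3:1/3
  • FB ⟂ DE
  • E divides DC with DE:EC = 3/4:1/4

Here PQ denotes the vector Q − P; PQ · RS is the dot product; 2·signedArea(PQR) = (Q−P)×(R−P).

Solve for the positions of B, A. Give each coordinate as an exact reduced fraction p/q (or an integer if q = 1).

A = (-947/68, 229/204)
B = (-268/17, -33/17)

1. B_x = -268/17  [D, E, B are collinear ∩ FB ⟂ DE]
2. B_y = -33/17  [D, E, B are collinear ∩ FB ⟂ DE]
   → B = (-268/17, -33/17)
3. A_x = -947/68  [A divides EB with EA:AB = 2/3:1/3]
4. A_y = 229/204  [A divides EB with EA:AB = 2/3:1/3]
   → A = (-947/68, 229/204)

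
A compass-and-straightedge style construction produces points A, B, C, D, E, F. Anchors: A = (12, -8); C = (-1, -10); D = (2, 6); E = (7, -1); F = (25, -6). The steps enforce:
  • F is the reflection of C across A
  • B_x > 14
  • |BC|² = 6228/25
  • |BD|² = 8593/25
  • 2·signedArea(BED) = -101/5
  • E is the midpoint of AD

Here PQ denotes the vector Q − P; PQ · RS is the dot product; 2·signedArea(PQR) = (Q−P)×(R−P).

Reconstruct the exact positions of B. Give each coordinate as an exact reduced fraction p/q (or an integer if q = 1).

B = (73/5, -38/5)

1. B_x = 73/5  [line -7·x + -5·y + 321/5 = 0 ∩ |BC|² = 6228/25]
2. B_y = -38/5  [line -7·x + -5·y + 321/5 = 0 ∩ |BC|² = 6228/25]
   → B = (73/5, -38/5)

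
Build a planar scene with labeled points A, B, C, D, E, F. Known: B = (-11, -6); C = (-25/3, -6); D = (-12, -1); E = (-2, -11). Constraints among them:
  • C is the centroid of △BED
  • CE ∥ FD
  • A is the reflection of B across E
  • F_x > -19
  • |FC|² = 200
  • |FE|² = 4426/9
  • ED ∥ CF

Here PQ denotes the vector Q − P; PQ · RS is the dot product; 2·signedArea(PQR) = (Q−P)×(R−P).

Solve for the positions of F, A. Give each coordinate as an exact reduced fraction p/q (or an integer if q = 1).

A = (7, -16)
F = (-55/3, 4)

1. F_x = -55/3  [CE ∥ FD ∩ ED ∥ CF]
2. F_y = 4  [CE ∥ FD ∩ ED ∥ CF]
   → F = (-55/3, 4)
3. A_x = 7  [A is the reflection of B across E]
4. A_y = -16  [A is the reflection of B across E]
   → A = (7, -16)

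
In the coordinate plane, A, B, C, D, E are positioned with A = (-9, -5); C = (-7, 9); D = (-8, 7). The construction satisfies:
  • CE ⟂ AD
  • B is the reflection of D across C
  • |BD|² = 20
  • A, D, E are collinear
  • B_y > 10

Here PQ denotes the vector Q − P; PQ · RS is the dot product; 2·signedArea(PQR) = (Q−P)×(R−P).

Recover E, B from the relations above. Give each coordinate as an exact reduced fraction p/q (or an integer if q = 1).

1. E_x = -227/29  [A, D, E are collinear ∩ CE ⟂ AD]
2. E_y = 263/29  [A, D, E are collinear ∩ CE ⟂ AD]
   → E = (-227/29, 263/29)
3. B_x = -6  [B is the reflection of D across C]
4. B_y = 11  [B is the reflection of D across C]
   → B = (-6, 11)

B = (-6, 11)
E = (-227/29, 263/29)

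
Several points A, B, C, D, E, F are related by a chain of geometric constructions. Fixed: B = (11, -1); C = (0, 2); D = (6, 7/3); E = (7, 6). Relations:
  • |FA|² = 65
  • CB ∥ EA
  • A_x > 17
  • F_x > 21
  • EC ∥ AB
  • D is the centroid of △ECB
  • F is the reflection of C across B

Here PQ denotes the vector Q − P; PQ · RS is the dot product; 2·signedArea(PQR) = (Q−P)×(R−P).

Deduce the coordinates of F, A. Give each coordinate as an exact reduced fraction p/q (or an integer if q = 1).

A = (18, 3)
F = (22, -4)

1. F_x = 22  [F is the reflection of C across B]
2. F_y = -4  [F is the reflection of C across B]
   → F = (22, -4)
3. A_x = 18  [EC ∥ AB ∩ CB ∥ EA]
4. A_y = 3  [EC ∥ AB ∩ CB ∥ EA]
   → A = (18, 3)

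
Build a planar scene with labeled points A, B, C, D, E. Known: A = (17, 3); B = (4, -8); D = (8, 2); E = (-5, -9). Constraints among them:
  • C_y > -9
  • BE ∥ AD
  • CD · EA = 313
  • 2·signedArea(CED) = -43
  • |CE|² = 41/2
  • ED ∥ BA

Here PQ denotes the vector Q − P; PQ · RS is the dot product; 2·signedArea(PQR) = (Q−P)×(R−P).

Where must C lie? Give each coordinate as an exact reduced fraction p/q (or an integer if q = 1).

1. C_x = -1/2  [2·signedArea(CED) = -43 ∩ CD · EA = 313]
2. C_y = -17/2  [2·signedArea(CED) = -43 ∩ CD · EA = 313]
   → C = (-1/2, -17/2)

C = (-1/2, -17/2)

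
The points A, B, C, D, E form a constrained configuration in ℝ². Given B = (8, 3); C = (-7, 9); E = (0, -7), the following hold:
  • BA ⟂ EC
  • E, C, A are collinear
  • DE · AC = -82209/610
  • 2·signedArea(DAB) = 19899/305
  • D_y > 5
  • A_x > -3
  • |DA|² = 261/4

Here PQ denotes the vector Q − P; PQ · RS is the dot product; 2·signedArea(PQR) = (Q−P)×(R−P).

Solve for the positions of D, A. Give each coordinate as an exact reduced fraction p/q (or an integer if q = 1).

A = (-728/305, -471/305)
D = (1/2, 6)

1. A_x = -728/305  [E, C, A are collinear ∩ BA ⟂ EC]
2. A_y = -471/305  [E, C, A are collinear ∩ BA ⟂ EC]
   → A = (-728/305, -471/305)
3. D_x = 1/2  [line 1407/305·x + -3216/305·y + 7437/122 = 0 ∩ |DA|² = 261/4]
4. D_y = 6  [line 1407/305·x + -3216/305·y + 7437/122 = 0 ∩ |DA|² = 261/4]
   → D = (1/2, 6)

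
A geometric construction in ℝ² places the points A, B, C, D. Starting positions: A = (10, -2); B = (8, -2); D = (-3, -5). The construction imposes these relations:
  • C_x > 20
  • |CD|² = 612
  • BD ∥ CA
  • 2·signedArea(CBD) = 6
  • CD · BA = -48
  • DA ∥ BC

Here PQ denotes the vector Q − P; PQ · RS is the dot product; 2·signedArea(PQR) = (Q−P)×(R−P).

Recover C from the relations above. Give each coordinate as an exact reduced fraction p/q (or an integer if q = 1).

1. C_x = 21  [BD ∥ CA ∩ DA ∥ BC]
2. C_y = 1  [BD ∥ CA ∩ DA ∥ BC]
   → C = (21, 1)

C = (21, 1)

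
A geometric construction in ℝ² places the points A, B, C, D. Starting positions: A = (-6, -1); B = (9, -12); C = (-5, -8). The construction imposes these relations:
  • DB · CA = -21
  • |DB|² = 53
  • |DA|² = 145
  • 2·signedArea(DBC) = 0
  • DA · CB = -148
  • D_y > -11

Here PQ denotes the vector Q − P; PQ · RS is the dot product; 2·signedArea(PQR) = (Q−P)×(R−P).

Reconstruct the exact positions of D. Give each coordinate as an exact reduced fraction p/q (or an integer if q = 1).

D = (2, -10)

1. D_x = 2  [2·signedArea(DBC) = 0 ∩ DB · CA = -21]
2. D_y = -10  [2·signedArea(DBC) = 0 ∩ DB · CA = -21]
   → D = (2, -10)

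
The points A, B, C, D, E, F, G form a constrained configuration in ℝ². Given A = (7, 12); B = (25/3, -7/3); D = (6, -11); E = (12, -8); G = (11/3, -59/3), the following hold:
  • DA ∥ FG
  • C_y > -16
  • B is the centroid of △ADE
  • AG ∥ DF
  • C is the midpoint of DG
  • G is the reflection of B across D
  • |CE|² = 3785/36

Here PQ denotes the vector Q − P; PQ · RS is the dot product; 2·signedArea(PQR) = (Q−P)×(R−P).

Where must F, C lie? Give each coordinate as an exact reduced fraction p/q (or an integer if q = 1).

1. F_x = 8/3  [DA ∥ FG ∩ AG ∥ DF]
2. F_y = -128/3  [DA ∥ FG ∩ AG ∥ DF]
   → F = (8/3, -128/3)
3. C_x = 29/6  [C is the midpoint of DG]
4. C_y = -46/3  [C is the midpoint of DG]
   → C = (29/6, -46/3)

C = (29/6, -46/3)
F = (8/3, -128/3)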